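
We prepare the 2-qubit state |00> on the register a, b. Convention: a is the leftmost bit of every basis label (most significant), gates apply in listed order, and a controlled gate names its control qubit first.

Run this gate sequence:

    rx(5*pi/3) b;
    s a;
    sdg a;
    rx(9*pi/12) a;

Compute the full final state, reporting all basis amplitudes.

The resulting statevector has amplitude -sqrt(6 - 3*sqrt(2))/4 on |00>, -I*sqrt(2 - sqrt(2))/4 on |01>, I*sqrt(3*sqrt(2) + 6)/4 on |10>, -sqrt(sqrt(2) + 2)/4 on |11>. Key observation: steps 2-3 multiply out to the identity, so the circuit reduces to the remaining gates.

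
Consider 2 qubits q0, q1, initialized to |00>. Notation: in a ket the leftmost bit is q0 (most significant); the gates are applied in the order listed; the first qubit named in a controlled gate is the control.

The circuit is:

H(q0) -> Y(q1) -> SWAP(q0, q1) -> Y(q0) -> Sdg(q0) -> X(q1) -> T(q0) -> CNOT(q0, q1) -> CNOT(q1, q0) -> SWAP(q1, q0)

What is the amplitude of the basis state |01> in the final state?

|01> carries amplitude 0 in the final state.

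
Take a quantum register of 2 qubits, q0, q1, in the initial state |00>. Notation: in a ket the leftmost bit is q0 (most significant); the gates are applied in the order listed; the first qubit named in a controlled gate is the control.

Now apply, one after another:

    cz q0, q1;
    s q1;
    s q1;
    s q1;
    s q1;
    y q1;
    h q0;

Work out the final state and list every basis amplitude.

The resulting statevector has amplitude 0 on |00>, sqrt(2)*I/2 on |01>, 0 on |10>, sqrt(2)*I/2 on |11>. Key observation: gates 2-5 undo each other exactly, leaving only the rest of the circuit to track.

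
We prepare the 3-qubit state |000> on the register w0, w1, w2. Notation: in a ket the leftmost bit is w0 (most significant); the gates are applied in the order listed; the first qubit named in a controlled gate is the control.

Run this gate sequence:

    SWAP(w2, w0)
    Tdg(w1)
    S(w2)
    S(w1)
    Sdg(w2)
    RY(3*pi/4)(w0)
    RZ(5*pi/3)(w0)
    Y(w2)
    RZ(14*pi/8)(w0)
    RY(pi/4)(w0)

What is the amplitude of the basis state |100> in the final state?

|100> carries amplitude 0 in the final state.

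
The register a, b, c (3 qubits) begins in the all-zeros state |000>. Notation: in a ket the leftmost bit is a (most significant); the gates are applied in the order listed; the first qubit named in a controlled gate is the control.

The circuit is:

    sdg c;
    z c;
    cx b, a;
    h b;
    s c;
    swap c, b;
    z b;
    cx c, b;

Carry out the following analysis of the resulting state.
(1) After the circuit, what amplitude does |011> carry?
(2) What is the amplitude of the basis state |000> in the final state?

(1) The amplitude on |011> is sqrt(2)/2.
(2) |000> carries amplitude sqrt(2)/2 in the final state.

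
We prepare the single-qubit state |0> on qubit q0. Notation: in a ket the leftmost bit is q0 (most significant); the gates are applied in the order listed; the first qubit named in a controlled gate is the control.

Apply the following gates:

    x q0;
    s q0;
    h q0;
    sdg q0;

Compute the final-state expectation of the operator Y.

The expectation value of Y is 1.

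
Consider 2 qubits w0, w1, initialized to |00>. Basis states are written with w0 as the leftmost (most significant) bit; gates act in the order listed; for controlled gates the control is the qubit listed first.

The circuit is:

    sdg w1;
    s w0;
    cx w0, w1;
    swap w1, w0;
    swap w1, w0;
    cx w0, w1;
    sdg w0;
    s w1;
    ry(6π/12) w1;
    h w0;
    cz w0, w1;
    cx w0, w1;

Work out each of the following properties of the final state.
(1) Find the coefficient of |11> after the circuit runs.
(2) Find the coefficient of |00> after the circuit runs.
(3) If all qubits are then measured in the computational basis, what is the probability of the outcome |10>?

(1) |11> carries amplitude 1/2 in the final state. Key observation: the block from step 1 through step 8 cancels to the identity and can be dropped.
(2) The final state's coefficient on |00> equals 1/2.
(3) A full measurement returns |10> with probability 1/4.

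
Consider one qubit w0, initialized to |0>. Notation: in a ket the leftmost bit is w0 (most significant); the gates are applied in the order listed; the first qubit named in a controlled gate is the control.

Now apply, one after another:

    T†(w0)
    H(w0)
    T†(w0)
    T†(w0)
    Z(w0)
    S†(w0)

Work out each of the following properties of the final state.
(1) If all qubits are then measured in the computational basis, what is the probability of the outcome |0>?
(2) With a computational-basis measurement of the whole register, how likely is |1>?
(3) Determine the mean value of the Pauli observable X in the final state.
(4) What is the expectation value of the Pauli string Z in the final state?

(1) The probability of measuring |0> is 1/2.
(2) The probability of measuring |1> is 1/2.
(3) The observable X averages to 1.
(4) The observable Z averages to 0.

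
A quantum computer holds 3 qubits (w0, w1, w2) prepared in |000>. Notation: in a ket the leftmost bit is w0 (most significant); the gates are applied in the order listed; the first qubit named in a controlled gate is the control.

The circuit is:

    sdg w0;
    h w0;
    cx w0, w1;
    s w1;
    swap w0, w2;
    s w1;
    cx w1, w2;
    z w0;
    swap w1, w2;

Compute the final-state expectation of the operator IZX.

The expectation value of IZX is -1.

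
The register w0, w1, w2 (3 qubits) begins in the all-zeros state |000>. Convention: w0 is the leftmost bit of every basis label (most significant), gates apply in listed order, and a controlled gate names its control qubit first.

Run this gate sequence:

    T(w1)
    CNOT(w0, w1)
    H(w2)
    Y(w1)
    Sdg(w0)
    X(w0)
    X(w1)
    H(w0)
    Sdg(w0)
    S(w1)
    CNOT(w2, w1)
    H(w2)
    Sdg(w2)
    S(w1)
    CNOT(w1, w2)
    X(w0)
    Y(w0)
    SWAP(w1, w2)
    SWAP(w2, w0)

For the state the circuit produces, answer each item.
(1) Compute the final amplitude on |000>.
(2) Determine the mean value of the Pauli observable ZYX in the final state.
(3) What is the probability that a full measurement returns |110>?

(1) The amplitude on |000> is sqrt(2)/4.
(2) In the final state, ZYX has expectation 0.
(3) Outcome |110> occurs with probability 1/8.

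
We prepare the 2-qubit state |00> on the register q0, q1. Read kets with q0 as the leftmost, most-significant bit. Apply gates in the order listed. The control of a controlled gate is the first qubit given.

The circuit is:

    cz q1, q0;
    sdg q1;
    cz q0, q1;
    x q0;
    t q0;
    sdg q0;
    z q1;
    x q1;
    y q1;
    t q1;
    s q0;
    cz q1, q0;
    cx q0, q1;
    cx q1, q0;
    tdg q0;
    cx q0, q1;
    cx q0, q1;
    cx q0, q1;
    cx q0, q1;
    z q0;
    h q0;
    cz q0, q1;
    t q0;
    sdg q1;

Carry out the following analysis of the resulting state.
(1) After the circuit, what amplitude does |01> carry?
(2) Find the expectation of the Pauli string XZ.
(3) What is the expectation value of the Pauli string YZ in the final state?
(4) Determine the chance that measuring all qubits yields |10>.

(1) |01> carries amplitude -sqrt(2)*exp(I*pi/4)/2 in the final state.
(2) The expectation value of XZ is sqrt(2)/2.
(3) The expectation value of YZ is sqrt(2)/2.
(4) Outcome |10> occurs with probability 0.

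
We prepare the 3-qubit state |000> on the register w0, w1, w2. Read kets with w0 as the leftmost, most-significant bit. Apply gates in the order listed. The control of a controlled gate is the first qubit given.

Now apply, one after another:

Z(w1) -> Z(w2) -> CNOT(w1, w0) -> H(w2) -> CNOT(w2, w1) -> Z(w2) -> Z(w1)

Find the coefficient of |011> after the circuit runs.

The final state's coefficient on |011> equals sqrt(2)/2.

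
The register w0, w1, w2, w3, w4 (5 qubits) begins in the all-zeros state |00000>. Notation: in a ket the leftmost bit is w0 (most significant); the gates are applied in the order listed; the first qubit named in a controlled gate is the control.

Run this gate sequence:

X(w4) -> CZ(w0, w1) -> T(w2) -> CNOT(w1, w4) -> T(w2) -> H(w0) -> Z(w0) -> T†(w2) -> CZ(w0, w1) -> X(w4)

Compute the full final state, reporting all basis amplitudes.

The final amplitudes are sqrt(2)/2 on |00000>, -sqrt(2)/2 on |10000>, and 0 on every other basis state.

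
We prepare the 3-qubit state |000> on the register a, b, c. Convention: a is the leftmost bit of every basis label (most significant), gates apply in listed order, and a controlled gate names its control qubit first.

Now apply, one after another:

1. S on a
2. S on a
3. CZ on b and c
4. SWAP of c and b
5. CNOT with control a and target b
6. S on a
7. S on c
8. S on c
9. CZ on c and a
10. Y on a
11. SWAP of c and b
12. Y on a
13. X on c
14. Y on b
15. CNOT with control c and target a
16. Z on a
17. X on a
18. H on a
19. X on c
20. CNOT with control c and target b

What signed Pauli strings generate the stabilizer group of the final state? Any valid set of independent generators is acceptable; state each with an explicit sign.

One valid set of independent stabilizer generators is +XII, -IZI, +IIZ (any independent generating set of the same group is equally correct).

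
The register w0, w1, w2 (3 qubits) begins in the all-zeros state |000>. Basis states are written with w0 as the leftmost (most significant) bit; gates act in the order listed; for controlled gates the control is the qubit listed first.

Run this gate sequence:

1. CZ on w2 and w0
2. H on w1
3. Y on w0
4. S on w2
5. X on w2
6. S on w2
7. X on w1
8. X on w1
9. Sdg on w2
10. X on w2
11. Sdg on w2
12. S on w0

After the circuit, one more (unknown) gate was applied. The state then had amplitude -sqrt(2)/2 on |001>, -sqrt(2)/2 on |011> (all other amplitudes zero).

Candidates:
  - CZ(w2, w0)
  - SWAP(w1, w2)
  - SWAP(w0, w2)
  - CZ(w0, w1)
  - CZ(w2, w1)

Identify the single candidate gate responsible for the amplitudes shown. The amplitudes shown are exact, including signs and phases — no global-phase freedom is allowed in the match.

The unique candidate consistent with the amplitudes is SWAP(w0, w2).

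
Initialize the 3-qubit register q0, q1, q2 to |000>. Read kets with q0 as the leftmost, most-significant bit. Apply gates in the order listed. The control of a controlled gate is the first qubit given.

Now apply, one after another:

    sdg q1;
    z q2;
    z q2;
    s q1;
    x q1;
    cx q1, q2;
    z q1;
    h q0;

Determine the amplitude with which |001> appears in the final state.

The final state's coefficient on |001> equals 0.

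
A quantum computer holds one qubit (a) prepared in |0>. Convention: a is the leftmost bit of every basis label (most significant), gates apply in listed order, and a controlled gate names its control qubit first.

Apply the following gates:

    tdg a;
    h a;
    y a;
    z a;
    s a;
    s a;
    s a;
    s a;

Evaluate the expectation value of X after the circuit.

In the final state, X has expectation 1. Key observation: the block from step 5 through step 8 cancels to the identity and can be dropped.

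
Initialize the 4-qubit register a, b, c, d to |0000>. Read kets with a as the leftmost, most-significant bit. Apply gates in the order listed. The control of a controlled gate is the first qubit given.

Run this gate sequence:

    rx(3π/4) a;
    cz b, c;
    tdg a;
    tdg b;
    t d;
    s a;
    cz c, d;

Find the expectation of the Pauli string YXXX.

In the final state, YXXX has expectation 0.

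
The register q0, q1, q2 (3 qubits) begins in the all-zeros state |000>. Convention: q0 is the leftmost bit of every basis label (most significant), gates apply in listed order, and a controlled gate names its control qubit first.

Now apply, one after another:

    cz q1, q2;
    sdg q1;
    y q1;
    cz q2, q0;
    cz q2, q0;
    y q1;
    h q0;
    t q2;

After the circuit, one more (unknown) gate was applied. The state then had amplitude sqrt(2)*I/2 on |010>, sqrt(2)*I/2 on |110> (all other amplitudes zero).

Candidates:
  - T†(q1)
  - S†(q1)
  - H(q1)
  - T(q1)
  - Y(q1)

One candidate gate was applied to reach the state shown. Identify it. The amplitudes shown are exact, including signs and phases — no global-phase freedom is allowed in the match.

It was Y(q1) that produced the state shown.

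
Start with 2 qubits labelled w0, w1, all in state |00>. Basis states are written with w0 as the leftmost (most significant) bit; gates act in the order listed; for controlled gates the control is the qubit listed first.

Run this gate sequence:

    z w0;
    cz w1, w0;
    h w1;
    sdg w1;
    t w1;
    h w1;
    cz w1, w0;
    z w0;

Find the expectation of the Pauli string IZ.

The expectation value of IZ is sqrt(2)/2.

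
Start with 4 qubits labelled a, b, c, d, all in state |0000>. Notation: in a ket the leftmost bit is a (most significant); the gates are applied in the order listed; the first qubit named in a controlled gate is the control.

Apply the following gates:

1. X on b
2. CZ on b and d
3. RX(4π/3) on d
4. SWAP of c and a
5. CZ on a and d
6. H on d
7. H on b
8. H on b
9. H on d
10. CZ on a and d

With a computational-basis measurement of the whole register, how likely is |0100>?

A full measurement returns |0100> with probability 1/4. Key observation: gates 5-10 undo each other exactly, leaving only the rest of the circuit to track.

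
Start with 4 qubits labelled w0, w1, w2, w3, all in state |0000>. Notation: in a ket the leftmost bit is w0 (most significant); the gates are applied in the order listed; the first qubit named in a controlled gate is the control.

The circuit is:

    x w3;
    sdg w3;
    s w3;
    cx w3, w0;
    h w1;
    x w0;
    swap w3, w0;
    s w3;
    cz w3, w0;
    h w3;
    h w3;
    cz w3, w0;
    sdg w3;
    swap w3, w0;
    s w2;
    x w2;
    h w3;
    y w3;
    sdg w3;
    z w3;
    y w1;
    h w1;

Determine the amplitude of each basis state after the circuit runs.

The final amplitudes are sqrt(2)/2 on |0110>, sqrt(2)*I/2 on |0111>, and 0 on every other basis state. Key observation: the block from step 7 through step 14 cancels to the identity and can be dropped.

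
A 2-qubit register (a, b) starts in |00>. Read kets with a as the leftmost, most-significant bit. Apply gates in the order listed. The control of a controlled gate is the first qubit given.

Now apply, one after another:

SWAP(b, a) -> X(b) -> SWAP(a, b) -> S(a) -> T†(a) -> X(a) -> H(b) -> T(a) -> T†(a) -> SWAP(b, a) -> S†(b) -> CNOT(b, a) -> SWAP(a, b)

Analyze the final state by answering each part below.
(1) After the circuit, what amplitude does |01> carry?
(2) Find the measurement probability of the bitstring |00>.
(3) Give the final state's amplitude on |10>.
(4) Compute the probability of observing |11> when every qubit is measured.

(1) The final state's coefficient on |01> equals sqrt(2)*exp(I*pi/4)/2.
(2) The probability of measuring |00> is 1/2.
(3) The final state's coefficient on |10> equals 0.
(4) A full measurement returns |11> with probability 0.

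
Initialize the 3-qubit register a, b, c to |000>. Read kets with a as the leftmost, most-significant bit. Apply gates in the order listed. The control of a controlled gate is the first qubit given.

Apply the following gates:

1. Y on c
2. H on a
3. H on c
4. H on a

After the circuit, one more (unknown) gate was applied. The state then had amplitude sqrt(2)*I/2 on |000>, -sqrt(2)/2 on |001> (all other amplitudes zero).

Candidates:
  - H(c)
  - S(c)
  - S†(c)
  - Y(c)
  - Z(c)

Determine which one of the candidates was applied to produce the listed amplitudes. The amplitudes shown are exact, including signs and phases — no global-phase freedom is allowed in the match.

The applied gate was S†(c).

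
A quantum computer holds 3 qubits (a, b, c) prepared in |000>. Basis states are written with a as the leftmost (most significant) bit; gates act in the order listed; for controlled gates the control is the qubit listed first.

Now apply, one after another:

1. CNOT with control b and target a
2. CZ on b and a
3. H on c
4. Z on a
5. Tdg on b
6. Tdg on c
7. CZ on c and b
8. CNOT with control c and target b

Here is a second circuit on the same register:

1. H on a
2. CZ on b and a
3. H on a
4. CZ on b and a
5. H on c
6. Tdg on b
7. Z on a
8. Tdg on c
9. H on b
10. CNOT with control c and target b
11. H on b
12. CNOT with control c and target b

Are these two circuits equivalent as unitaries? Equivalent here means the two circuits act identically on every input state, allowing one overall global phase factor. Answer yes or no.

Yes — the two circuits implement the same unitary up to a global phase.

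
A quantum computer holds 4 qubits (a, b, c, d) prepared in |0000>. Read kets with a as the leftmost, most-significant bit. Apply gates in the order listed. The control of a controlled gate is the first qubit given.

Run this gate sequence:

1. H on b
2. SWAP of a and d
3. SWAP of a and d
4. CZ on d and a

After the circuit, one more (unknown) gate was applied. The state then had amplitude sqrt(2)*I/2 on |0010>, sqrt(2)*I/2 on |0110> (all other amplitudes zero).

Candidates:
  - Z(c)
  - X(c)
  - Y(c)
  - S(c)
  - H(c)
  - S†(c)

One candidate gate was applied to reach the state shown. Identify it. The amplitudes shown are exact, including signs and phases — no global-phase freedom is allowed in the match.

It was Y(c) that produced the state shown. Key observation: steps 2-3 multiply out to the identity, so the circuit reduces to the remaining gates.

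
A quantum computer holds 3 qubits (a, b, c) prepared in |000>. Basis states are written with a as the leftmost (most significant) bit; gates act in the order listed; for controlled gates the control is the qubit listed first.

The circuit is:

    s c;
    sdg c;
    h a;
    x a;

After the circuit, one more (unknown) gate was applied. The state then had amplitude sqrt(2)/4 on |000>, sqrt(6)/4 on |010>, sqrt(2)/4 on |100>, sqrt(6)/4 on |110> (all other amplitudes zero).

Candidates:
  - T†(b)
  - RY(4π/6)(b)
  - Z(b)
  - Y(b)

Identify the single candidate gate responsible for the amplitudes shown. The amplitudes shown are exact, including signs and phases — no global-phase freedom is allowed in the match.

It was RY(4π/6)(b) that produced the state shown. Key observation: the block from step 1 through step 2 cancels to the identity and can be dropped.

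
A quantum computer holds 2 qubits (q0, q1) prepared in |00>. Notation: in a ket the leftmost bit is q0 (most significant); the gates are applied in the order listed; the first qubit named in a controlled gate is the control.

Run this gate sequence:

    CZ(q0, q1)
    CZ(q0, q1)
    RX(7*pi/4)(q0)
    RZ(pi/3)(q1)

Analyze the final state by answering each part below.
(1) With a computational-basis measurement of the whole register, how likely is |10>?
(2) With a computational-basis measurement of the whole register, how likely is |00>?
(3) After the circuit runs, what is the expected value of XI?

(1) A full measurement returns |10> with probability 1/2 - sqrt(2)/4. Key observation: gates 1-2 undo each other exactly, leaving only the rest of the circuit to track.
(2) A full measurement returns |00> with probability sqrt(2)/4 + 1/2.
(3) In the final state, XI has expectation 0.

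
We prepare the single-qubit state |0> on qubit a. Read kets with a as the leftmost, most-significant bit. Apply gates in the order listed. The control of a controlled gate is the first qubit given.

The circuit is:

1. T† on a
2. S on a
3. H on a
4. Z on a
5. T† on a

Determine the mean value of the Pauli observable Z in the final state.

The expectation value of Z is 0.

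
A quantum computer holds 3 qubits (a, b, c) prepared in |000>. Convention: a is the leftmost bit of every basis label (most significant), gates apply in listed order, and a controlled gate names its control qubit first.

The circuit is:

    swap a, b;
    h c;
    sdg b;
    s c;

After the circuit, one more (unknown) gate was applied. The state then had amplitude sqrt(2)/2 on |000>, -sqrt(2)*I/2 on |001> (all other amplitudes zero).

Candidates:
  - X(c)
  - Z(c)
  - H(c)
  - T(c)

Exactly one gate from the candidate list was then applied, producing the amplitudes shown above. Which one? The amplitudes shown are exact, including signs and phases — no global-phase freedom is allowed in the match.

The applied gate was Z(c).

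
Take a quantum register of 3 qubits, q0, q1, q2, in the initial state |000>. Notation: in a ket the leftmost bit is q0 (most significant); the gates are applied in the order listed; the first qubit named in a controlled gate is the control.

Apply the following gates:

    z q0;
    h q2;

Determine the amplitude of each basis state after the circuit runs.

The final amplitudes are sqrt(2)/2 on |000>, sqrt(2)/2 on |001>, and 0 on every other basis state.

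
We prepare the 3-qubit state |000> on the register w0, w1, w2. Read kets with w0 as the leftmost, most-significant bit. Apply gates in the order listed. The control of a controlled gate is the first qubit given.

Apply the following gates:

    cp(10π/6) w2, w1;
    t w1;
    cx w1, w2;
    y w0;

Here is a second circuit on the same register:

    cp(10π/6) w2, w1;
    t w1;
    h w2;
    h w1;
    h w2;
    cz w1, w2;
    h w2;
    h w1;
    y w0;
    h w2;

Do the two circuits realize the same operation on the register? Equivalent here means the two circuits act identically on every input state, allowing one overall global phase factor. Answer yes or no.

No — the two circuits implement different unitaries, even allowing a global phase.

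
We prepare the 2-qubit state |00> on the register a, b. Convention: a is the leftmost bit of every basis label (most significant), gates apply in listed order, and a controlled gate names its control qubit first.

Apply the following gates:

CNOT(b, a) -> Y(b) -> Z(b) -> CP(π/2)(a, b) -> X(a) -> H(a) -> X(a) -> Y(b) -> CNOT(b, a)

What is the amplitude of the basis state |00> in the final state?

|00> carries amplitude sqrt(2)/2 in the final state.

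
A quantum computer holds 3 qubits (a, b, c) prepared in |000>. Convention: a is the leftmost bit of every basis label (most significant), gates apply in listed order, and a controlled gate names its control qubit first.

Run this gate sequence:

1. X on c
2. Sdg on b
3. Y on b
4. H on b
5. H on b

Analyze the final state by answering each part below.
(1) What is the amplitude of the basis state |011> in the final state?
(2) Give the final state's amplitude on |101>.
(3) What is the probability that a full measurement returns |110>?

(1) |011> carries amplitude I in the final state. Key observation: the block from step 4 through step 5 cancels to the identity and can be dropped.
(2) |101> carries amplitude 0 in the final state.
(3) A full measurement returns |110> with probability 0.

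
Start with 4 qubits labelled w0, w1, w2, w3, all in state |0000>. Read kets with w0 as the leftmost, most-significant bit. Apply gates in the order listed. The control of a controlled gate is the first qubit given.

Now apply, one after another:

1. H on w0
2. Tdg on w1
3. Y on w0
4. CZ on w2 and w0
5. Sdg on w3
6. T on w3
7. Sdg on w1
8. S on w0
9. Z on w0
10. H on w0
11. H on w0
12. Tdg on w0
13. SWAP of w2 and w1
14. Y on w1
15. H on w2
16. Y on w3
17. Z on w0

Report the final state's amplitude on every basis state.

After the circuit, the state carries amplitude I/2 on |0101>, I/2 on |0111>, -exp(3*I*pi/4)/2 on |1101>, -exp(3*I*pi/4)/2 on |1111>, and 0 on every other basis state.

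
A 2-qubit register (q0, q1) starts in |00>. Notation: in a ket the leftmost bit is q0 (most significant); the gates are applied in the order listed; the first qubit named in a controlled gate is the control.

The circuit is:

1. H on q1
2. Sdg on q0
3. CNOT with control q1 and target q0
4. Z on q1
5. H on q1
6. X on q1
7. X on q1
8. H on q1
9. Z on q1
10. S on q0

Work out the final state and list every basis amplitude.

After the circuit, the state carries amplitude sqrt(2)/2 on |00>, 0 on |01>, 0 on |10>, sqrt(2)*I/2 on |11>. Key observation: gates 4-9 undo each other exactly, leaving only the rest of the circuit to track.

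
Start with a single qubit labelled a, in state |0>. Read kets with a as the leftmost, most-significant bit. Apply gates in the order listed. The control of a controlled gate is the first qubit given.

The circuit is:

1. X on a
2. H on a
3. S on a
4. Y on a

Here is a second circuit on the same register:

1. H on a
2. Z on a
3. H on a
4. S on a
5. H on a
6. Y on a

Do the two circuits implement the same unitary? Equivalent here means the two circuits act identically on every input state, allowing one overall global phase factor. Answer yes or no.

No: there is an input state on which the two circuits produce genuinely different outputs (not merely differing by a phase).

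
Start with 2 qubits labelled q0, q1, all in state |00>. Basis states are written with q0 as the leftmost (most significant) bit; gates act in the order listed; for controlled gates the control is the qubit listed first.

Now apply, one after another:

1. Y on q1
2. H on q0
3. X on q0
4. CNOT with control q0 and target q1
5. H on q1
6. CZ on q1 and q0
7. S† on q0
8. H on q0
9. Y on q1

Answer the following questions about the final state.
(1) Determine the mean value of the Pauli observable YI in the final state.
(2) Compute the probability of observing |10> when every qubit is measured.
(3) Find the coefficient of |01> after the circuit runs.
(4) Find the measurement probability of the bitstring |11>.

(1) The expectation value of YI is 1.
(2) Outcome |10> occurs with probability 1/4.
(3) The amplitude on |01> is sqrt(2)*(-1 + I)/4.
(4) The probability of measuring |11> is 1/4.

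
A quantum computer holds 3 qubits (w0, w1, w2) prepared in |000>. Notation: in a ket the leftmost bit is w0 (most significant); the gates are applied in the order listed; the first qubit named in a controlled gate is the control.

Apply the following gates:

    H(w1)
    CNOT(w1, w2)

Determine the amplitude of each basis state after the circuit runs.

After the circuit, the state carries amplitude sqrt(2)/2 on |000>, sqrt(2)/2 on |011>, and 0 on every other basis state.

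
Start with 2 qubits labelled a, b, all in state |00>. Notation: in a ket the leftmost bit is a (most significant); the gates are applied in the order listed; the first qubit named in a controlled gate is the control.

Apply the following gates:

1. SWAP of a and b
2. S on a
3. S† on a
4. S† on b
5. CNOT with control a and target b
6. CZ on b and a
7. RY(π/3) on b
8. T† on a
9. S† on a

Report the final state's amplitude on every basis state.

The final amplitudes are sqrt(3)/2 on |00>, 1/2 on |01>, 0 on |10>, 0 on |11>.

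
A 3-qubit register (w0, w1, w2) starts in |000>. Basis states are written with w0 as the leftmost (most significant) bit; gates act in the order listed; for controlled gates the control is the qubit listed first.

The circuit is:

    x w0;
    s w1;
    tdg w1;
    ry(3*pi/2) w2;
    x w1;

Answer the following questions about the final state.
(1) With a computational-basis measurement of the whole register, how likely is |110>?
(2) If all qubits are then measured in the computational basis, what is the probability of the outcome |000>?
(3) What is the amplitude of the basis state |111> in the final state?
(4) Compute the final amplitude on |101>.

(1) Outcome |110> occurs with probability 1/2.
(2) Outcome |000> occurs with probability 0.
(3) The final state's coefficient on |111> equals sqrt(2)/2.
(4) |101> carries amplitude 0 in the final state.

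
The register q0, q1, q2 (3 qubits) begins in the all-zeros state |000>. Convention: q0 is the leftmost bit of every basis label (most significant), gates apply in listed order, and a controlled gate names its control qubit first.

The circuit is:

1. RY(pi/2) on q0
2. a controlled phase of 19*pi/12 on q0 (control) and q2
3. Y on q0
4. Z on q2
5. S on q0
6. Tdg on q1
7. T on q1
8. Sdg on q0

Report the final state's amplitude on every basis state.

After the circuit, the state carries amplitude -sqrt(2)*I/2 on |000>, sqrt(2)*I/2 on |100>, and 0 on every other basis state. Key observation: gates 5-8 undo each other exactly, leaving only the rest of the circuit to track.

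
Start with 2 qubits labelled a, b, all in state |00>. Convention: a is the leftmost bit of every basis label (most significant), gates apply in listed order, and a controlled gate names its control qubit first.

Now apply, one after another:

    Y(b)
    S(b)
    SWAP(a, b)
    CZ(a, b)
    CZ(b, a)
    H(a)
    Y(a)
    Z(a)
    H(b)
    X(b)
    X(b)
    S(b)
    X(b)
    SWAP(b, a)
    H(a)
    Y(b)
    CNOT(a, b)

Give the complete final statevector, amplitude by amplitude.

The resulting statevector has amplitude sqrt(2)*(1 + I)/4 on |00>, sqrt(2)*(1 + I)/4 on |01>, sqrt(2)*(-1 + I)/4 on |10>, sqrt(2)*(-1 + I)/4 on |11>. Key observation: gates 10-11 undo each other exactly, leaving only the rest of the circuit to track.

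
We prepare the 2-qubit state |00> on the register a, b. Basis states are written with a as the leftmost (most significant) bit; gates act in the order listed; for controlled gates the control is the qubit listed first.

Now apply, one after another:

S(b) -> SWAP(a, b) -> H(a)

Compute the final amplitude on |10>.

The final state's coefficient on |10> equals sqrt(2)/2.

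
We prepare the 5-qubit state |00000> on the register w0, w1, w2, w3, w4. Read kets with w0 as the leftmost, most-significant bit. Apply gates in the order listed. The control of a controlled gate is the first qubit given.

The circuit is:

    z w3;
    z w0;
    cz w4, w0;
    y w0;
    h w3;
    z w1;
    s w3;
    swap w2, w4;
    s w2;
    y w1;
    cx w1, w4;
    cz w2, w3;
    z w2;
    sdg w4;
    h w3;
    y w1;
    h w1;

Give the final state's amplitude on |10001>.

The amplitude on |10001> is sqrt(2)*(1 + I)/4.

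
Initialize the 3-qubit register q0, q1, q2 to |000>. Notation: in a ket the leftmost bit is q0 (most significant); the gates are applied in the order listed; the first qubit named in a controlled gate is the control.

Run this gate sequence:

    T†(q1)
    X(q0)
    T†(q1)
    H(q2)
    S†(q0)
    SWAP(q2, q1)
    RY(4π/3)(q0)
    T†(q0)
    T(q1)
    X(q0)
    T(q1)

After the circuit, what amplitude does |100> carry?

The final state's coefficient on |100> equals sqrt(6)*I/4.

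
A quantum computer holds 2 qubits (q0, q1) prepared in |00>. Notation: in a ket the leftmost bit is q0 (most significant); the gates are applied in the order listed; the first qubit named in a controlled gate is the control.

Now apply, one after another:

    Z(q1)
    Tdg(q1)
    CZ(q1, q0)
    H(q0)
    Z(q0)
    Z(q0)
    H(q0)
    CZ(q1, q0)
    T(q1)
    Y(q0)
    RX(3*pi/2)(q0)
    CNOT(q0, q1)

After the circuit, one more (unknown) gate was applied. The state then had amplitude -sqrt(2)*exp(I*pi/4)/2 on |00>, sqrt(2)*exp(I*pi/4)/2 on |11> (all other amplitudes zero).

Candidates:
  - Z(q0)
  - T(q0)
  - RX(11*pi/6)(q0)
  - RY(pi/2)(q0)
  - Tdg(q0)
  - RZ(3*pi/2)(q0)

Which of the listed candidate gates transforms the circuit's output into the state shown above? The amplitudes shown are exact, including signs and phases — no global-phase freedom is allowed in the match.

The unique candidate consistent with the amplitudes is RZ(3*pi/2)(q0).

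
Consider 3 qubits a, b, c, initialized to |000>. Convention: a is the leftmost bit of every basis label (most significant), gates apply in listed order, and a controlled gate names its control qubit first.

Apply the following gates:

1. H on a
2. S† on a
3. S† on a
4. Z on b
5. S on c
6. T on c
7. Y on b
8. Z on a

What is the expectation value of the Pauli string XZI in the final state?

The observable XZI averages to -1.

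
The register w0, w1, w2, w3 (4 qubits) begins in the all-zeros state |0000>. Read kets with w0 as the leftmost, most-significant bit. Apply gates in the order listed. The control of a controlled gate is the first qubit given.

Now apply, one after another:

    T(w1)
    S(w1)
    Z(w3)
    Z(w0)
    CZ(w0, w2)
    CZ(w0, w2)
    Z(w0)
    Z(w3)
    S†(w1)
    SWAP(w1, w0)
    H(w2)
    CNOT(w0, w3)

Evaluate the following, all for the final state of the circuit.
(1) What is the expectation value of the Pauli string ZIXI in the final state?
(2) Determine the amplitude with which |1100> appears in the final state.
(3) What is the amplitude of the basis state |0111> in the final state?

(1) The observable ZIXI averages to 1.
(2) The amplitude on |1100> is 0.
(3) The final state's coefficient on |0111> equals 0.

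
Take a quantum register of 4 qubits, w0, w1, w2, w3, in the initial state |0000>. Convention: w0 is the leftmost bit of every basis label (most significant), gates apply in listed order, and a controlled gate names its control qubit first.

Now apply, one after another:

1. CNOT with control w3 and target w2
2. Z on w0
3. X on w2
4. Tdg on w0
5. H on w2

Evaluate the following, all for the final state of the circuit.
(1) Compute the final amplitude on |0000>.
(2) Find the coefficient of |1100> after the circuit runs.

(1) |0000> carries amplitude sqrt(2)/2 in the final state.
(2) The amplitude on |1100> is 0.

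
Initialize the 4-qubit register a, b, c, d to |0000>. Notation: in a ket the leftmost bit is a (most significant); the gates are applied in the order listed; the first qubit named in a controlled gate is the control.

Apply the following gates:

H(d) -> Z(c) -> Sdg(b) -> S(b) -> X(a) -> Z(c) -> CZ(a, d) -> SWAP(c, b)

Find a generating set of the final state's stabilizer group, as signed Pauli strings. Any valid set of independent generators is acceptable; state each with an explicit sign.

The stabilizer group can be generated by -IIIX, -ZIII, +IZII, +IIZI, among other valid generating sets.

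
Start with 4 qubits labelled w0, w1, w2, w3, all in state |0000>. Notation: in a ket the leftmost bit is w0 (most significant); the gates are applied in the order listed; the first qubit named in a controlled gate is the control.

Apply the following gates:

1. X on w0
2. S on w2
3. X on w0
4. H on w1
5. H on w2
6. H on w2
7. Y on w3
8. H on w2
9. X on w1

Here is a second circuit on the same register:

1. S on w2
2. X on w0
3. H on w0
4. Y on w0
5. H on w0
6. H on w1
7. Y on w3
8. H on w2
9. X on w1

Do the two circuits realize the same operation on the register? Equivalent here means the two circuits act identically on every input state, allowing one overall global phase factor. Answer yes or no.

No, they are not equivalent — no single phase factor reconciles the two unitaries.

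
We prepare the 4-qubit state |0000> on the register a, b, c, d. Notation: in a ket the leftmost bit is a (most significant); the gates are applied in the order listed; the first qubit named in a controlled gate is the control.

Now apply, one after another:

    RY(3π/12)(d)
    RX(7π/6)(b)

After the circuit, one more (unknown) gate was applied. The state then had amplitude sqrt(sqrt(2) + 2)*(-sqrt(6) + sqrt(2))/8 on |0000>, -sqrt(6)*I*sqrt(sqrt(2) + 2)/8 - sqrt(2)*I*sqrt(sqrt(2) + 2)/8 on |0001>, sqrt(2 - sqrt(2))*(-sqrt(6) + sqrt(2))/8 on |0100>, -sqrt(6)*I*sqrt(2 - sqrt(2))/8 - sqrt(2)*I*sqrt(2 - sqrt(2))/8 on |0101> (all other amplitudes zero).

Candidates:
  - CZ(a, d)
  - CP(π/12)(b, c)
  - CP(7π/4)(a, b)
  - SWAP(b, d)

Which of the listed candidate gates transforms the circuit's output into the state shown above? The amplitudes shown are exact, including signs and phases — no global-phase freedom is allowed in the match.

The unique candidate consistent with the amplitudes is SWAP(b, d).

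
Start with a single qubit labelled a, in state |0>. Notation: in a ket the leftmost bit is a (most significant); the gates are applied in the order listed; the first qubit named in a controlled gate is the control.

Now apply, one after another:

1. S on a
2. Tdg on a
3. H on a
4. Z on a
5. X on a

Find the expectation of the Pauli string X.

The expectation value of X is -1.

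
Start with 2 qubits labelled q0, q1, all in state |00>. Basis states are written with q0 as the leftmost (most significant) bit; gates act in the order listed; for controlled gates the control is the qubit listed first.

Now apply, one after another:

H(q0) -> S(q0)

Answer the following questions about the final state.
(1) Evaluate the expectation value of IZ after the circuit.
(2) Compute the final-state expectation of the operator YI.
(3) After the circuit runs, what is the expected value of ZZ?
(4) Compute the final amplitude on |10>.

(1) In the final state, IZ has expectation 1.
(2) The observable YI averages to 1.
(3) The observable ZZ averages to 0.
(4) The amplitude on |10> is sqrt(2)*I/2.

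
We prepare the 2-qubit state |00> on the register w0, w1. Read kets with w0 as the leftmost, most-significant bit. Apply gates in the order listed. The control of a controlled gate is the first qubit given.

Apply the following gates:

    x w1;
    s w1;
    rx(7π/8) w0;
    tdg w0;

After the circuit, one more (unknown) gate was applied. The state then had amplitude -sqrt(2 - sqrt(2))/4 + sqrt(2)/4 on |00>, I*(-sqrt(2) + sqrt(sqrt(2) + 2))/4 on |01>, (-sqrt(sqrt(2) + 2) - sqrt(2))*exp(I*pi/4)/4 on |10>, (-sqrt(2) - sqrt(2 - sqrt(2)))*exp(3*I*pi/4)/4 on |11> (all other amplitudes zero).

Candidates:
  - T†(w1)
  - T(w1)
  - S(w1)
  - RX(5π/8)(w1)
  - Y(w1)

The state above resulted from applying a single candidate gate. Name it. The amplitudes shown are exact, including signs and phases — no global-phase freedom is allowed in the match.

It was RX(5π/8)(w1) that produced the state shown.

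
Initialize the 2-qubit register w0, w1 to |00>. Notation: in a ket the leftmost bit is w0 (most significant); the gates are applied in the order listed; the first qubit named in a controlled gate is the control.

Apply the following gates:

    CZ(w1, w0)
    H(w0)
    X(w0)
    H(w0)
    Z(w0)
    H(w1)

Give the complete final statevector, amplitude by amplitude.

After the circuit, the state carries amplitude sqrt(2)/2 on |00>, sqrt(2)/2 on |01>, 0 on |10>, 0 on |11>. Key observation: the block from step 2 through step 5 cancels to the identity and can be dropped.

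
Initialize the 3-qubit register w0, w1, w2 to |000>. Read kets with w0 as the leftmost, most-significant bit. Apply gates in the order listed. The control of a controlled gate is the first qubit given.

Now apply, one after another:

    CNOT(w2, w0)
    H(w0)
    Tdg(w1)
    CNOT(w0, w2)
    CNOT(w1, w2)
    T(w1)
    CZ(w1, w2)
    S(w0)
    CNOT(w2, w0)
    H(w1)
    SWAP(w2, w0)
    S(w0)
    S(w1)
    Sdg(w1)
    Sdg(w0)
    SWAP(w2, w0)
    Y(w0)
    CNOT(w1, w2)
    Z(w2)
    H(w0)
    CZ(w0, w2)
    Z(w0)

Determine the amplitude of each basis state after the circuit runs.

The resulting statevector has amplitude sqrt(2)*I/4 on |000>, sqrt(2)/4 on |001>, -sqrt(2)/4 on |010>, -sqrt(2)*I/4 on |011>, sqrt(2)*I/4 on |100>, -sqrt(2)/4 on |101>, -sqrt(2)/4 on |110>, sqrt(2)*I/4 on |111>.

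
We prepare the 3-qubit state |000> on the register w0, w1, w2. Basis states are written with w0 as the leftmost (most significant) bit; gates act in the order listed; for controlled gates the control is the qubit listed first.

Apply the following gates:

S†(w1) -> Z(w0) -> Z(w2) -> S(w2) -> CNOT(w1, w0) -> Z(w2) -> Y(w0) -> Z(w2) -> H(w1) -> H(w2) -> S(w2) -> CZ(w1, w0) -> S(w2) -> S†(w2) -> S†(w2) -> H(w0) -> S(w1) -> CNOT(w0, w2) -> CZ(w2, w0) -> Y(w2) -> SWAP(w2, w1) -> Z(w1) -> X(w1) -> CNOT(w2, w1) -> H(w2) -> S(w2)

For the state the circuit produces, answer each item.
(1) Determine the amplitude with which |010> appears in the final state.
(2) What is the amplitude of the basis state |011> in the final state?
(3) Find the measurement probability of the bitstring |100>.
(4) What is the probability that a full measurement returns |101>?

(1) The final state's coefficient on |010> equals 1/4 - I/4. Key observation: the block from step 13 through step 14 cancels to the identity and can be dropped.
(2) |011> carries amplitude -1/4 + I/4 in the final state.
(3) The probability of measuring |100> is 1/8.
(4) The probability of measuring |101> is 1/8.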